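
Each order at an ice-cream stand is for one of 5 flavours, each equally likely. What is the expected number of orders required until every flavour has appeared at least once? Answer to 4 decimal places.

11.4167

Split into phases: going from k distinct to k+1 distinct takes on average 5/(5-k) orders.
E[T] = 5/5 + 5/4 + 5/3 + 5/2 + 5/1 = 5·H_{5}.
H_{5} = 2.28333, so E[T] = 11.41667.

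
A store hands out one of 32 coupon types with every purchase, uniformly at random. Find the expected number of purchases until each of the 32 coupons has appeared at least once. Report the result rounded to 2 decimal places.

129.87

After k distinct coupons have appeared, the next purchase gives a new one with probability (32-k)/32, so the expected wait for the (k+1)-th is 32/(32-k).
E[T] = 32/32 + 32/31 + 32/30 + ... + 32/2 + 32/1 = 32·H_{32}.
H_{32} = 4.058, so E[T] = 129.872.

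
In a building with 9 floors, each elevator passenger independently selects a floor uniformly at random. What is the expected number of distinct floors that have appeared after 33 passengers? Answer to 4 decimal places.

8.8154

For each floor, P(seen in 33 passengers) = 1 - (8/9)^33 = 0.97949.
By linearity of expectation, E[distinct seen] = 9·(1 - (8/9)^33) = 8.81541.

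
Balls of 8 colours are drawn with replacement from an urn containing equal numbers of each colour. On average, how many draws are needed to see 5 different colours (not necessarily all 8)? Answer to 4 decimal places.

7.0762

With k distinct colours already seen, the next new one arrives after an expected 8/(8-k) draws.
Sum over k = 0,...,4: E = 8/8 + 8/7 + 8/6 + 8/5 + 8/4 = 7.07619.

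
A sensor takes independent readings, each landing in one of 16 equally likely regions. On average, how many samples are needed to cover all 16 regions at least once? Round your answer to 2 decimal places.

Split into phases: going from k distinct to k+1 distinct takes on average 16/(16-k) samples.
E[T] = 16/16 + 16/15 + 16/14 + ... + 16/2 + 16/1 = 16·H_{16}.
H_{16} = 3.381, so E[T] = 54.092.

54.09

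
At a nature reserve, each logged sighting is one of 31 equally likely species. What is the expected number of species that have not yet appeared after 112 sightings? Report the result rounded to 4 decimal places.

For each species, P(unseen after 112) = (30/31)^112 = 0.02541.
By linearity of expectation, E[unseen] = 31·(30/31)^112 = 0.78783.

0.7878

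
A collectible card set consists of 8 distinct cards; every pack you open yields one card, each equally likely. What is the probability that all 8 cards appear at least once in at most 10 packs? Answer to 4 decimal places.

Let A_i be the event that card i is missing after 10 packs. By inclusion–exclusion on the A_i,
P(all seen) = Σ_{j=0}^{8} (-1)^j C(8,j)((8-j)/8)^10
= 1.00000 - 2.10460 + 1.57678 - 0.50932 + 0.06836 - 0.00308 + 0.00003 - 0.00000 + 0.00000
= 0.02816.

0.0282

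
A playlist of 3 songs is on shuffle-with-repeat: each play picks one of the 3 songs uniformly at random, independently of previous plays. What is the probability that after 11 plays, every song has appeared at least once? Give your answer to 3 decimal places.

Let A_i be the event that song i is missing after 11 plays. By inclusion–exclusion on the A_i,
P(all seen) = Σ_{j=0}^{3} (-1)^j C(3,j)((3-j)/3)^11
= 1.0000 - 0.0347 + 0.0000 - 0.0000
= 0.9653.

0.965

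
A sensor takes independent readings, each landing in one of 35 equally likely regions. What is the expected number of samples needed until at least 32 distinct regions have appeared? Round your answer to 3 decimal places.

80.971

With k distinct regions already seen, the next new one arrives after an expected 35/(35-k) samples.
Sum over k = 0,...,31: E = 35/35 + 35/34 + 35/33 + ... + 35/5 + 35/4 = 80.9707.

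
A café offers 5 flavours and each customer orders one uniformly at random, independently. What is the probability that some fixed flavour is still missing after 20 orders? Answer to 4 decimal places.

0.0115

Each order misses the fixed flavour with probability (5-1)/5 = 4/5, independently.
P(still missing after 20) = (4/5)^20 = 0.01153.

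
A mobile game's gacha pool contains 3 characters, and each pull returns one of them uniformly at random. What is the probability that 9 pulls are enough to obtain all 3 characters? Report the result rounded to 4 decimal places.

By inclusion–exclusion over which characters are missing,
P(all seen) = Σ_{j=0}^{3} (-1)^j C(3,j)((3-j)/3)^9
= 1.00000 - 0.07804 + 0.00015 - 0.00000
= 0.92212.

0.9221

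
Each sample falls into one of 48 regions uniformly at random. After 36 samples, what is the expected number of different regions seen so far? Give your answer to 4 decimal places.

25.5053

For each region, P(seen in 36 samples) = 1 - (47/48)^36 = 0.53136.
By linearity of expectation, E[distinct seen] = 48·(1 - (47/48)^36) = 25.50533.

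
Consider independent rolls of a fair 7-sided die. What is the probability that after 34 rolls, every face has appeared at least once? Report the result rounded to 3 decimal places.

By inclusion–exclusion over which faces are missing,
P(all seen) = Σ_{j=0}^{7} (-1)^j C(7,j)((7-j)/7)^34
= 1.0000 - 0.0371 + 0.0002 - 0.0000 + 0.0000 - 0.0000 + 0.0000 - 0.0000
= 0.9632.

0.963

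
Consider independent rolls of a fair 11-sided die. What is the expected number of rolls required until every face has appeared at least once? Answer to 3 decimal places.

After k distinct faces have appeared, the next roll gives a new one with probability (11-k)/11, so the expected wait for the (k+1)-th is 11/(11-k).
E[T] = 11/11 + 11/10 + 11/9 + ... + 11/2 + 11/1 = 11·H_{11}.
H_{11} = 3.0199, so E[T] = 33.2187.

33.219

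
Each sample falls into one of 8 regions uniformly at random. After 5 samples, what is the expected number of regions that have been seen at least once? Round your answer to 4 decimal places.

For each region, P(seen in 5 samples) = 1 - (7/8)^5 = 0.48709.
By linearity of expectation, E[distinct seen] = 8·(1 - (7/8)^5) = 3.89673.

3.8967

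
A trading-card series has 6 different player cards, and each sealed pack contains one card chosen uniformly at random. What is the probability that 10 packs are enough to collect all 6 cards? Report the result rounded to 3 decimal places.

0.272

Let A_i be the event that card i is missing after 10 packs. By inclusion–exclusion on the A_i,
P(all seen) = Σ_{j=0}^{6} (-1)^j C(6,j)((6-j)/6)^10
= 1.0000 - 0.9690 + 0.2601 - 0.0195 + 0.0003 - 0.0000 + 0.0000
= 0.2718.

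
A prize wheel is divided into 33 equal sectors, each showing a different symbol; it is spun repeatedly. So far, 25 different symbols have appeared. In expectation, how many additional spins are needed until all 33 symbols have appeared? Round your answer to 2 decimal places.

The wait to go from k to k+1 distinct symbols is geometric with mean 33/(33-k).
Sum over k = 25,...,32: E = 33/8 + 33/7 + 33/6 + ... + 33/2 + 33/1 = 89.689.

89.69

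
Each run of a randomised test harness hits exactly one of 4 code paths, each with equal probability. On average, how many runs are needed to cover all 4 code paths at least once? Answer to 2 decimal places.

Split into phases: going from k distinct to k+1 distinct takes on average 4/(4-k) runs.
E[T] = 4/4 + 4/3 + 4/2 + 4/1 = 4·H_{4}.
H_{4} = 2.083, so E[T] = 8.333.

8.33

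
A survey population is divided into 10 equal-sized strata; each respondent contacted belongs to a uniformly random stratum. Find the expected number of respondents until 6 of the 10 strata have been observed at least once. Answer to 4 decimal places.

8.4563

Going from k to k+1 distinct takes a geometric number of respondents with mean 10/(10-k).
Sum over k = 0,...,5: E = 10/10 + 10/9 + 10/8 + 10/7 + 10/6 + 10/5 = 8.45635.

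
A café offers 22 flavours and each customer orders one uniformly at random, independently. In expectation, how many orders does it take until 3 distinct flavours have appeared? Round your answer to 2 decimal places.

Going from k to k+1 distinct takes a geometric number of orders with mean 22/(22-k).
Sum over k = 0,...,2: E = 22/22 + 22/21 + 22/20 = 3.148.

3.15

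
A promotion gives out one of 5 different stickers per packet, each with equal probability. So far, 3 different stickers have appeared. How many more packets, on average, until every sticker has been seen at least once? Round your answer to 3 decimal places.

With k distinct stickers already seen, the next new one takes an expected 5/(5-k) packets.
Sum over k = 3,...,4: E = 5/2 + 5/1 = 7.5000.

7.500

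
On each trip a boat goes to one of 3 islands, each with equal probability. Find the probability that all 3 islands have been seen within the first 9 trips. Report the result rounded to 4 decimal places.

By inclusion–exclusion over which islands are missing,
P(all seen) = Σ_{j=0}^{3} (-1)^j C(3,j)((3-j)/3)^9
= 1.00000 - 0.07804 + 0.00015 - 0.00000
= 0.92212.

0.9221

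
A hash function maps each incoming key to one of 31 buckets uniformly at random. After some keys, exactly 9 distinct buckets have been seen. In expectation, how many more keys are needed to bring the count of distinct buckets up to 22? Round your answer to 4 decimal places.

26.7172

With k distinct buckets already seen, the next new one takes an expected 31/(31-k) keys.
Sum over k = 9,...,21: E = 31/22 + 31/21 + 31/20 + ... + 31/11 + 31/10 = 26.71719.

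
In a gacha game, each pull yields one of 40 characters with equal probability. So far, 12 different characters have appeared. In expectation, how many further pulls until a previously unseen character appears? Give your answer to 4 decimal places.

1.4286

The number of pulls until the next new character is geometric with success probability 28/40, so its mean is 40/28.
E = 40/28 = 1.42857.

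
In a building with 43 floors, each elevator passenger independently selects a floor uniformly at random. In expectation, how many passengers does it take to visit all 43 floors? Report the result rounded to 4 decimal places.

Split into phases: going from k distinct to k+1 distinct takes on average 43/(43-k) passengers.
E[T] = 43/43 + 43/42 + 43/41 + ... + 43/2 + 43/1 = 43·H_{43}.
H_{43} = 4.35000, so E[T] = 187.04994.

187.0499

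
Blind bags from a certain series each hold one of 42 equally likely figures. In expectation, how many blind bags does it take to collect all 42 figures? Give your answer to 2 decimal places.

The wait to go from k to k+1 distinct figures is geometric with mean 42/(42-k).
E[T] = 42/42 + 42/41 + 42/40 + ... + 42/2 + 42/1 = 42·H_{42}.
H_{42} = 4.327, so E[T] = 181.723.

181.72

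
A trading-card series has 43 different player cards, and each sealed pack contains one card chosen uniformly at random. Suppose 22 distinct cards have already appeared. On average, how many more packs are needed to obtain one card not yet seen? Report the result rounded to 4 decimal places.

2.0476

The number of packs until the next new card is geometric with success probability 21/43, so its mean is 43/21.
E = 43/21 = 2.04762.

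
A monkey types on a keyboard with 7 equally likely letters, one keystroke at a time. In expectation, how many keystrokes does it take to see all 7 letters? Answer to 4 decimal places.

18.1500

Split into phases: going from k distinct to k+1 distinct takes on average 7/(7-k) keystrokes.
E[T] = 7/7 + 7/6 + 7/5 + ... + 7/2 + 7/1 = 7·H_{7}.
H_{7} = 2.59286, so E[T] = 18.15000.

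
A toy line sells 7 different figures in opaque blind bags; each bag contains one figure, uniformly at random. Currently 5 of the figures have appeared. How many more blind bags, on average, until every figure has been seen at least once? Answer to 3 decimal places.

The wait to go from k to k+1 distinct figures is geometric with mean 7/(7-k).
Sum over k = 5,...,6: E = 7/2 + 7/1 = 10.5000.

10.500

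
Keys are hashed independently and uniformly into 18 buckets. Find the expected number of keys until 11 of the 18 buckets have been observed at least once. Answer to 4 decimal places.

With k distinct buckets already seen, the next new one arrives after an expected 18/(18-k) keys.
Sum over k = 0,...,10: E = 18/18 + 18/17 + 18/16 + ... + 18/9 + 18/8 = 16.24052.

16.2405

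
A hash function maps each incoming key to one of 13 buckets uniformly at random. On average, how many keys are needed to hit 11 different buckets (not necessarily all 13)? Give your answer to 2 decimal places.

21.84

Going from k to k+1 distinct takes a geometric number of keys with mean 13/(13-k).
Sum over k = 0,...,10: E = 13/13 + 13/12 + 13/11 + ... + 13/4 + 13/3 = 21.842.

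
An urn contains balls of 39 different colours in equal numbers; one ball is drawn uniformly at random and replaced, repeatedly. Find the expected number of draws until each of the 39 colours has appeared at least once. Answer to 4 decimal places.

After k distinct colours have appeared, the next draw gives a new one with probability (39-k)/39, so the expected wait for the (k+1)-th is 39/(39-k).
E[T] = 39/39 + 39/38 + 39/37 + ... + 39/2 + 39/1 = 39·H_{39}.
H_{39} = 4.25354, so E[T] = 165.88818.

165.8882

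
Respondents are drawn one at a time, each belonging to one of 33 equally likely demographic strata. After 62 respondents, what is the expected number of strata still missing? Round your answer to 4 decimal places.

For each stratum, P(unseen after 62) = (32/33)^62 = 0.14840.
By linearity of expectation, E[unseen] = 33·(32/33)^62 = 4.89721.

4.8972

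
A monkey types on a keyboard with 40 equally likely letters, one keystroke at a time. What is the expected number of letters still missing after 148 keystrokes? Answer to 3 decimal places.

0.944

For each letter, P(unseen after 148) = (39/40)^148 = 0.0236.
By linearity of expectation, E[unseen] = 40·(39/40)^148 = 0.9435.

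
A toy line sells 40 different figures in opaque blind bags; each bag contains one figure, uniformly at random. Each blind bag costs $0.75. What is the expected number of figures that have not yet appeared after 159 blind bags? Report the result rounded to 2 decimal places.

For each figure, P(unseen after 159) = (39/40)^159 = 0.018.
By linearity of expectation, E[unseen] = 40·(39/40)^159 = 0.714.

0.71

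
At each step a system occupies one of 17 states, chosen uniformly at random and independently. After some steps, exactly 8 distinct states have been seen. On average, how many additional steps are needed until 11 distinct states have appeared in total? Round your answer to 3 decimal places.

6.442

The wait to go from k to k+1 distinct states is geometric with mean 17/(17-k).
Sum over k = 8,...,10: E = 17/9 + 17/8 + 17/7 = 6.4425.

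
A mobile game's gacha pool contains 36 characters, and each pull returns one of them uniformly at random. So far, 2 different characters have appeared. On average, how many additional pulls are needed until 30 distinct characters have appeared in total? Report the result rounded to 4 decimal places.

60.0556

The wait to go from k to k+1 distinct characters is geometric with mean 36/(36-k).
Sum over k = 2,...,29: E = 36/34 + 36/33 + 36/32 + ... + 36/8 + 36/7 = 60.05556.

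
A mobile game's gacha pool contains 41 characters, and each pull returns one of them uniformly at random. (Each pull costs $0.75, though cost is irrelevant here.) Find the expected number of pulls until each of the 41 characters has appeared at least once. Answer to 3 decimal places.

Split into phases: going from k distinct to k+1 distinct takes on average 41/(41-k) pulls.
E[T] = 41/41 + 41/40 + 41/39 + ... + 41/2 + 41/1 = 41·H_{41}.
H_{41} = 4.3029, so E[T] = 176.4203.

176.420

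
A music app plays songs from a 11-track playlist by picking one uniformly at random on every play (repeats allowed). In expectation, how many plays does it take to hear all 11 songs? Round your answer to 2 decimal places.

After k distinct songs have appeared, the next play gives a new one with probability (11-k)/11, so the expected wait for the (k+1)-th is 11/(11-k).
E[T] = 11/11 + 11/10 + 11/9 + ... + 11/2 + 11/1 = 11·H_{11}.
H_{11} = 3.020, so E[T] = 33.219.

33.22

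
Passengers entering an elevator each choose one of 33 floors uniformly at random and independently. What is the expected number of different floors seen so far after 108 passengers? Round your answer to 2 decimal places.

31.81

For each floor, P(seen in 108 passengers) = 1 - (32/33)^108 = 0.964.
By linearity of expectation, E[distinct seen] = 33·(1 - (32/33)^108) = 31.811.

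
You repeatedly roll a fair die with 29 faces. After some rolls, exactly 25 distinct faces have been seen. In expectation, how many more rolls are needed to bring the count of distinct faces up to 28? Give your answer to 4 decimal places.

With k distinct faces already seen, the next new one takes an expected 29/(29-k) rolls.
Sum over k = 25,...,27: E = 29/4 + 29/3 + 29/2 = 31.41667.

31.4167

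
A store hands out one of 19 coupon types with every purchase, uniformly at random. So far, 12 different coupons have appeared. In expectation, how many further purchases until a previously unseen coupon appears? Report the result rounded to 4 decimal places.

2.7143

Each purchase yields a new coupon with probability (19-12)/19 = 7/19, so the wait is geometric with mean 19/7.
E = 19/7 = 2.71429.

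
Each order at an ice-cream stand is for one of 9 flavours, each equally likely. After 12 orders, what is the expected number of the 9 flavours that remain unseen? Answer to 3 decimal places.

For each flavour, P(unseen after 12) = (8/9)^12 = 0.2433.
By linearity of expectation, E[unseen] = 9·(8/9)^12 = 2.1898.

2.190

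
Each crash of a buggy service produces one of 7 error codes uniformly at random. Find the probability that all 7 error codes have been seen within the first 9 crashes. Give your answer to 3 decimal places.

0.058

Let A_i be the event that error code i is missing after 9 crashes. By inclusion–exclusion on the A_i,
P(all seen) = Σ_{j=0}^{7} (-1)^j C(7,j)((7-j)/7)^9
= 1.0000 - 1.7481 + 1.0164 - 0.2274 + 0.0171 - 0.0003 + 0.0000 - 0.0000
= 0.0577.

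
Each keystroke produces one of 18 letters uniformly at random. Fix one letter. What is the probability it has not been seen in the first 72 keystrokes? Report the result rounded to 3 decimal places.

0.016

Each keystroke misses the fixed letter with probability (18-1)/18 = 17/18, independently.
P(still missing after 72) = (17/18)^72 = 0.0163.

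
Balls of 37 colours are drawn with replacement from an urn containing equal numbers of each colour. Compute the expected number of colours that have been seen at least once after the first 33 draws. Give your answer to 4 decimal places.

22.0195

For each colour, P(seen in 33 draws) = 1 - (36/37)^33 = 0.59512.
By linearity of expectation, E[distinct seen] = 37·(1 - (36/37)^33) = 22.01946.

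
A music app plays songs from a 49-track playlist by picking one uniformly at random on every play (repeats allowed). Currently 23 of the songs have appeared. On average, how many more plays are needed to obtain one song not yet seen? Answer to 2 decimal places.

1.88

Each play yields a new song with probability (49-23)/49 = 26/49, so the wait is geometric with mean 49/26.
E = 49/26 = 1.885.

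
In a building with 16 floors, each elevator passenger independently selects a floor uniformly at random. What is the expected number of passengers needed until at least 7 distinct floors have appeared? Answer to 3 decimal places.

Going from k to k+1 distinct takes a geometric number of passengers with mean 16/(16-k).
Sum over k = 0,...,6: E = 16/16 + 16/15 + 16/14 + ... + 16/11 + 16/10 = 8.8282.

8.828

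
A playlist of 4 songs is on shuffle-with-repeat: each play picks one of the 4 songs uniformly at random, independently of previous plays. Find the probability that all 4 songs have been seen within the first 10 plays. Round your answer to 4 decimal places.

0.7806

By inclusion–exclusion over which songs are missing,
P(all seen) = Σ_{j=0}^{4} (-1)^j C(4,j)((4-j)/4)^10
= 1.00000 - 0.22525 + 0.00586 - 0.00000 + 0.00000
= 0.78060.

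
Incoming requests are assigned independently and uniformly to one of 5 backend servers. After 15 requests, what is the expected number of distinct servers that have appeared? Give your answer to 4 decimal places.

4.8241

For each server, P(seen in 15 requests) = 1 - (4/5)^15 = 0.96482.
By linearity of expectation, E[distinct seen] = 5·(1 - (4/5)^15) = 4.82408.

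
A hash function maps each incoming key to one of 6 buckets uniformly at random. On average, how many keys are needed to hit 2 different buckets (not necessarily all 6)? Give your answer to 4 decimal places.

Going from k to k+1 distinct takes a geometric number of keys with mean 6/(6-k).
Sum over k = 0,...,1: E = 6/6 + 6/5 = 2.20000.

2.2000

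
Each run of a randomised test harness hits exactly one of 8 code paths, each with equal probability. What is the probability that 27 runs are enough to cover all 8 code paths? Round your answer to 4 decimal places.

By inclusion–exclusion over which code paths are missing,
P(all seen) = Σ_{j=0}^{8} (-1)^j C(8,j)((8-j)/8)^27
= 1.00000 - 0.21742 + 0.01185 - 0.00017 + 0.00000 - 0.00000 + 0.00000 - 0.00000 + 0.00000
= 0.79426.

0.7943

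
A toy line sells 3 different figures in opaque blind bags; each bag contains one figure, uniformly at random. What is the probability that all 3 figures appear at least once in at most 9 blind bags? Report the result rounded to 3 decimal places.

By inclusion–exclusion over which figures are missing,
P(all seen) = Σ_{j=0}^{3} (-1)^j C(3,j)((3-j)/3)^9
= 1.0000 - 0.0780 + 0.0002 - 0.0000
= 0.9221.

0.922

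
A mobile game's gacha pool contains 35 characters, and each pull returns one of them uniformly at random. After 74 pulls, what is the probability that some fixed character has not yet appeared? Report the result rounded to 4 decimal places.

Each pull misses the fixed character with probability (35-1)/35 = 34/35, independently.
P(still missing after 74) = (34/35)^74 = 0.11706.

0.1171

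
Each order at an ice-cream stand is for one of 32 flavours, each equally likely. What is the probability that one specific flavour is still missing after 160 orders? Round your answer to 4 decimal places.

On each order the fixed flavour fails to appear with probability 31/32.
P(still missing after 160) = (31/32)^160 = 0.00622.

0.0062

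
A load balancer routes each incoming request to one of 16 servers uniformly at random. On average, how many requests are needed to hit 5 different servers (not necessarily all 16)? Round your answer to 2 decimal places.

5.77

With k distinct servers already seen, the next new one arrives after an expected 16/(16-k) requests.
Sum over k = 0,...,4: E = 16/16 + 16/15 + 16/14 + 16/13 + 16/12 = 5.774.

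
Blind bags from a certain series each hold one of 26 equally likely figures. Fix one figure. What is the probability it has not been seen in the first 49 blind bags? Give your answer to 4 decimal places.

0.1463

Each blind bag misses the fixed figure with probability (26-1)/26 = 25/26, independently.
P(still missing after 49) = (25/26)^49 = 0.14634.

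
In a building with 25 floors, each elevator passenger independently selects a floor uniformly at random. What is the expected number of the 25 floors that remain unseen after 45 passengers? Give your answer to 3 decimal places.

3.982

For each floor, P(unseen after 45) = (24/25)^45 = 0.1593.
By linearity of expectation, E[unseen] = 25·(24/25)^45 = 3.9824.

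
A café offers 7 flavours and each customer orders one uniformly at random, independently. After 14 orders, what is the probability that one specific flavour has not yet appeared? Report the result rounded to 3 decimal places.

0.116

Each order misses the fixed flavour with probability (7-1)/7 = 6/7, independently.
P(still missing after 14) = (6/7)^14 = 0.1155.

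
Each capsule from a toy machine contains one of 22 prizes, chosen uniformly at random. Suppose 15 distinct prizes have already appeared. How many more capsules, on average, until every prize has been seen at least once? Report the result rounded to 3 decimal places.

57.043

With k distinct prizes already seen, the next new one takes an expected 22/(22-k) capsules.
Sum over k = 15,...,21: E = 22/7 + 22/6 + 22/5 + ... + 22/2 + 22/1 = 57.0429.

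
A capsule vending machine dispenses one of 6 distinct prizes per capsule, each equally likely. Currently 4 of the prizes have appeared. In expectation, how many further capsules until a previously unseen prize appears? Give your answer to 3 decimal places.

3.000

Each capsule yields a new prize with probability (6-4)/6 = 2/6, so the wait is geometric with mean 6/2.
E = 6/2 = 3.0000.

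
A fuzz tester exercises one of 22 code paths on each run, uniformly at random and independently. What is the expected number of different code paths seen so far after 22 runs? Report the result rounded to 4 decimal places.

14.0942

For each code path, P(seen in 22 runs) = 1 - (21/22)^22 = 0.64064.
By linearity of expectation, E[distinct seen] = 22·(1 - (21/22)^22) = 14.09416.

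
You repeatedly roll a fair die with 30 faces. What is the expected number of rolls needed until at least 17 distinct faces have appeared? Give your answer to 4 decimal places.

24.4456

With k distinct faces already seen, the next new one arrives after an expected 30/(30-k) rolls.
Sum over k = 0,...,16: E = 30/30 + 30/29 + 30/28 + ... + 30/15 + 30/14 = 24.44560.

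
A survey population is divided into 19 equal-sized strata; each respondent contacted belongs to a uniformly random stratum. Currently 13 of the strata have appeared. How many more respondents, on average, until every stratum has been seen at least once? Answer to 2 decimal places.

46.55

From k distinct to k+1 distinct takes on average 19/(19-k) respondents.
Sum over k = 13,...,18: E = 19/6 + 19/5 + 19/4 + 19/3 + 19/2 + 19/1 = 46.550.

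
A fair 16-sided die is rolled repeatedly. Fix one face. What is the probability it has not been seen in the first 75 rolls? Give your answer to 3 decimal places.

Each roll misses the fixed face with probability (16-1)/16 = 15/16, independently.
P(still missing after 75) = (15/16)^75 = 0.0079.

0.008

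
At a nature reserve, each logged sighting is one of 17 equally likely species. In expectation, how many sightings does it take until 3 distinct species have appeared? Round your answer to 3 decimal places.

With k distinct species already seen, the next new one arrives after an expected 17/(17-k) sightings.
Sum over k = 0,...,2: E = 17/17 + 17/16 + 17/15 = 3.1958.

3.196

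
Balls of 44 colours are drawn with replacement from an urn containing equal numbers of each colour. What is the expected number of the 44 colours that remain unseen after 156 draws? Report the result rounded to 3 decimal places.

1.219

For each colour, P(unseen after 156) = (43/44)^156 = 0.0277.
By linearity of expectation, E[unseen] = 44·(43/44)^156 = 1.2187.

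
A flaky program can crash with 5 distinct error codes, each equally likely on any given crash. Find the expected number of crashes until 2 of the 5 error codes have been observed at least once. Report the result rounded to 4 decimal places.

2.2500

Going from k to k+1 distinct takes a geometric number of crashes with mean 5/(5-k).
Sum over k = 0,...,1: E = 5/5 + 5/4 = 2.25000.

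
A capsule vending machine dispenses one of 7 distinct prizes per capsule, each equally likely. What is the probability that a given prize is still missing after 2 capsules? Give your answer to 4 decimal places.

On each capsule the fixed prize fails to appear with probability 6/7.
P(still missing after 2) = (6/7)^2 = 0.73469.

0.7347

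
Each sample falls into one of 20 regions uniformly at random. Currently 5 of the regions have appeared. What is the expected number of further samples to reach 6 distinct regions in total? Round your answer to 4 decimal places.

The wait to go from k to k+1 distinct regions is geometric with mean 20/(20-k).
Only the k = 5 term is needed: E = 20/15 = 1.33333.

1.3333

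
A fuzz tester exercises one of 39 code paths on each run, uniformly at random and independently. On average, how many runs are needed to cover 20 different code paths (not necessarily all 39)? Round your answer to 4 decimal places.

Going from k to k+1 distinct takes a geometric number of runs with mean 39/(39-k).
Sum over k = 0,...,19: E = 39/39 + 39/38 + 39/37 + ... + 39/21 + 39/20 = 27.52633.

27.5263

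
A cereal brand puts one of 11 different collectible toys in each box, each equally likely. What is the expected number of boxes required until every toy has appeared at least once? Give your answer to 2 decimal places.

33.22

After k distinct toys have appeared, the next box gives a new one with probability (11-k)/11, so the expected wait for the (k+1)-th is 11/(11-k).
E[T] = 11/11 + 11/10 + 11/9 + ... + 11/2 + 11/1 = 11·H_{11}.
H_{11} = 3.020, so E[T] = 33.219.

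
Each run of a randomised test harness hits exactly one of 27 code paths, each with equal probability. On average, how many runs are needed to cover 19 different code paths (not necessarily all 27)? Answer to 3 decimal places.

Going from k to k+1 distinct takes a geometric number of runs with mean 27/(27-k).
Sum over k = 0,...,18: E = 27/27 + 27/26 + 27/25 + ... + 27/10 + 27/9 = 31.6872.

31.687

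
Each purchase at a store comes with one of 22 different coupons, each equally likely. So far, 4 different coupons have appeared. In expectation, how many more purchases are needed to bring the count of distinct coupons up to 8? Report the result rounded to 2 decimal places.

5.36

The wait to go from k to k+1 distinct coupons is geometric with mean 22/(22-k).
Sum over k = 4,...,7: E = 22/18 + 22/17 + 22/16 + 22/15 = 5.358.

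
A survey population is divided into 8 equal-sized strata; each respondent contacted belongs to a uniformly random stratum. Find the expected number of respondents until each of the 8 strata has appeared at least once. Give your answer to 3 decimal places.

21.743

Split into phases: going from k distinct to k+1 distinct takes on average 8/(8-k) respondents.
E[T] = 8/8 + 8/7 + 8/6 + ... + 8/2 + 8/1 = 8·H_{8}.
H_{8} = 2.7179, so E[T] = 21.7429.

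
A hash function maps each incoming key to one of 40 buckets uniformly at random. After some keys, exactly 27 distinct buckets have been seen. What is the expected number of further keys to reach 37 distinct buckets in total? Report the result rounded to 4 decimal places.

The wait to go from k to k+1 distinct buckets is geometric with mean 40/(40-k).
Sum over k = 27,...,36: E = 40/13 + 40/12 + 40/11 + ... + 40/5 + 40/4 = 53.87202.

53.8720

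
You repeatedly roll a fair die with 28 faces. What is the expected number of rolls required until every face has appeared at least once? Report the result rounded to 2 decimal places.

109.96

After k distinct faces have appeared, the next roll gives a new one with probability (28-k)/28, so the expected wait for the (k+1)-th is 28/(28-k).
E[T] = 28/28 + 28/27 + 28/26 + ... + 28/2 + 28/1 = 28·H_{28}.
H_{28} = 3.927, so E[T] = 109.961.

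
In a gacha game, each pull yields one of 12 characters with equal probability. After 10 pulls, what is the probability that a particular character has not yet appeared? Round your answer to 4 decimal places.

On each pull the fixed character fails to appear with probability 11/12.
P(still missing after 10) = (11/12)^10 = 0.41890.

0.4189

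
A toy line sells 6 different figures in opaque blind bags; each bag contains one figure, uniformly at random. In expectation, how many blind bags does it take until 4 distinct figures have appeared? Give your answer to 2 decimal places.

Going from k to k+1 distinct takes a geometric number of blind bags with mean 6/(6-k).
Sum over k = 0,...,3: E = 6/6 + 6/5 + 6/4 + 6/3 = 5.700.

5.70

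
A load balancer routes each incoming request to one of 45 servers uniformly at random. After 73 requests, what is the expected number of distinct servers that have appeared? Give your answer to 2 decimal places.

36.28

For each server, P(seen in 73 requests) = 1 - (44/45)^73 = 0.806.
By linearity of expectation, E[distinct seen] = 45·(1 - (44/45)^73) = 36.275.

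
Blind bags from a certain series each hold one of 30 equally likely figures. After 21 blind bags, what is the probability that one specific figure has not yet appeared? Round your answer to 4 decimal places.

Each blind bag misses the fixed figure with probability (30-1)/30 = 29/30, independently.
P(still missing after 21) = (29/30)^21 = 0.49069.

0.4907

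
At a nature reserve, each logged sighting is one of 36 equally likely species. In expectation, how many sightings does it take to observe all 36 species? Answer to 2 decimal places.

150.28

After k distinct species have appeared, the next sighting gives a new one with probability (36-k)/36, so the expected wait for the (k+1)-th is 36/(36-k).
E[T] = 36/36 + 36/35 + 36/34 + ... + 36/2 + 36/1 = 36·H_{36}.
H_{36} = 4.175, so E[T] = 150.284.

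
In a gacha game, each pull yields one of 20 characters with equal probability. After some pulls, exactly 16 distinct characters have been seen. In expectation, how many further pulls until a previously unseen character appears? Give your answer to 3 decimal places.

5.000

The number of pulls until the next new character is geometric with success probability 4/20, so its mean is 20/4.
E = 20/4 = 5.0000.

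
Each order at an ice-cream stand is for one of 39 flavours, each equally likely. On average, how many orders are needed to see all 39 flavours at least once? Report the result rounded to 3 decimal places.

The wait to go from k to k+1 distinct flavours is geometric with mean 39/(39-k).
E[T] = 39/39 + 39/38 + 39/37 + ... + 39/2 + 39/1 = 39·H_{39}.
H_{39} = 4.2535, so E[T] = 165.8882.

165.888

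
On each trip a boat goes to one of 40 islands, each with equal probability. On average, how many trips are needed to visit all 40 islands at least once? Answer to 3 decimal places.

171.142

Split into phases: going from k distinct to k+1 distinct takes on average 40/(40-k) trips.
E[T] = 40/40 + 40/39 + 40/38 + ... + 40/2 + 40/1 = 40·H_{40}.
H_{40} = 4.2785, so E[T] = 171.1417.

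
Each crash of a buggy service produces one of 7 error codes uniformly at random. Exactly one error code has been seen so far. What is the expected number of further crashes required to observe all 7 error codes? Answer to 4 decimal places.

17.1500

From k distinct to k+1 distinct takes on average 7/(7-k) crashes.
Sum over k = 1,...,6: E = 7/6 + 7/5 + 7/4 + 7/3 + 7/2 + 7/1 = 17.15000.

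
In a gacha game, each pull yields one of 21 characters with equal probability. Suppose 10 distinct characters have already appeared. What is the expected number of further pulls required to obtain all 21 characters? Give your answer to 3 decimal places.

63.417

With k distinct characters already seen, the next new one takes an expected 21/(21-k) pulls.
Sum over k = 10,...,20: E = 21/11 + 21/10 + 21/9 + ... + 21/2 + 21/1 = 63.4174.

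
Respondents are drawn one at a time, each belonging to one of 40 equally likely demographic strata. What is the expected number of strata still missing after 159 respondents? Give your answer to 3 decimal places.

For each stratum, P(unseen after 159) = (39/40)^159 = 0.0179.
By linearity of expectation, E[unseen] = 40·(39/40)^159 = 0.7142.

0.714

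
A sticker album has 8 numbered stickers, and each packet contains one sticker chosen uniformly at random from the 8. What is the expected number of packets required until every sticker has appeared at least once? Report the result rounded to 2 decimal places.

21.74

The wait to go from k to k+1 distinct stickers is geometric with mean 8/(8-k).
E[T] = 8/8 + 8/7 + 8/6 + ... + 8/2 + 8/1 = 8·H_{8}.
H_{8} = 2.718, so E[T] = 21.743.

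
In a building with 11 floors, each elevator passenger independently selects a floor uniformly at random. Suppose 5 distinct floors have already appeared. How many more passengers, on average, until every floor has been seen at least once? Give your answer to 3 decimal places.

The wait to go from k to k+1 distinct floors is geometric with mean 11/(11-k).
Sum over k = 5,...,10: E = 11/6 + 11/5 + 11/4 + 11/3 + 11/2 + 11/1 = 26.9500.

26.950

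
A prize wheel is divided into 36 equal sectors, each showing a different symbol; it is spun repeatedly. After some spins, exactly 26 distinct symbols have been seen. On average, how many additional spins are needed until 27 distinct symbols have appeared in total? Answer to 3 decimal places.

With k distinct symbols already seen, the next new one takes an expected 36/(36-k) spins.
Only the k = 26 term is needed: E = 36/10 = 3.6000.

3.600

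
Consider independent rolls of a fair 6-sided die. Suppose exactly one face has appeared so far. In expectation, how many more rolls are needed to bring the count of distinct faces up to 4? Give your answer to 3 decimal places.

4.700

With k distinct faces already seen, the next new one takes an expected 6/(6-k) rolls.
Sum over k = 1,...,3: E = 6/5 + 6/4 + 6/3 = 4.7000.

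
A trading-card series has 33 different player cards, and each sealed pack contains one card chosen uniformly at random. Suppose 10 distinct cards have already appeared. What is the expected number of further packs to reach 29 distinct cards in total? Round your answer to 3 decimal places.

The wait to go from k to k+1 distinct cards is geometric with mean 33/(33-k).
Sum over k = 10,...,28: E = 33/23 + 33/22 + 33/21 + ... + 33/6 + 33/5 = 54.4816.

54.482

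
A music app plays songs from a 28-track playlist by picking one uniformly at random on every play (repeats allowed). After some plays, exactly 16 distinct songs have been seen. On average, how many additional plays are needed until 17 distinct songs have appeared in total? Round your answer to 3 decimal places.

2.333

With k distinct songs already seen, the next new one takes an expected 28/(28-k) plays.
Only the k = 16 term is needed: E = 28/12 = 2.3333.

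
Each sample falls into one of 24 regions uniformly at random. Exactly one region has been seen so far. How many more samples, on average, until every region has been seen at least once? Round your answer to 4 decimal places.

89.6230

With k distinct regions already seen, the next new one takes an expected 24/(24-k) samples.
Sum over k = 1,...,23: E = 24/23 + 24/22 + 24/21 + ... + 24/2 + 24/1 = 89.62300.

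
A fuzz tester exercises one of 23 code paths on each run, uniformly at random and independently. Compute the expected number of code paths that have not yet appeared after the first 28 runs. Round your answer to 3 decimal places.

For each code path, P(unseen after 28) = (22/23)^28 = 0.2880.
By linearity of expectation, E[unseen] = 23·(22/23)^28 = 6.6250.

6.625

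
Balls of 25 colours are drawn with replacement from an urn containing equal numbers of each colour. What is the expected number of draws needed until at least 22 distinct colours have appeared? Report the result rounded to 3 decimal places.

49.566

Going from k to k+1 distinct takes a geometric number of draws with mean 25/(25-k).
Sum over k = 0,...,21: E = 25/25 + 25/24 + 25/23 + ... + 25/5 + 25/4 = 49.5656.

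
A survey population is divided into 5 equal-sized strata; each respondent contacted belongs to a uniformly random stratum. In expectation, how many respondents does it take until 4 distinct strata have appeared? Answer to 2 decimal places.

6.42

Going from k to k+1 distinct takes a geometric number of respondents with mean 5/(5-k).
Sum over k = 0,...,3: E = 5/5 + 5/4 + 5/3 + 5/2 = 6.417.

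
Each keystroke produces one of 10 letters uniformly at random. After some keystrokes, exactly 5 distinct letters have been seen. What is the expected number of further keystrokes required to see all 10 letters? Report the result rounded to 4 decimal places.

From k distinct to k+1 distinct takes on average 10/(10-k) keystrokes.
Sum over k = 5,...,9: E = 10/5 + 10/4 + 10/3 + 10/2 + 10/1 = 22.83333.

22.8333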